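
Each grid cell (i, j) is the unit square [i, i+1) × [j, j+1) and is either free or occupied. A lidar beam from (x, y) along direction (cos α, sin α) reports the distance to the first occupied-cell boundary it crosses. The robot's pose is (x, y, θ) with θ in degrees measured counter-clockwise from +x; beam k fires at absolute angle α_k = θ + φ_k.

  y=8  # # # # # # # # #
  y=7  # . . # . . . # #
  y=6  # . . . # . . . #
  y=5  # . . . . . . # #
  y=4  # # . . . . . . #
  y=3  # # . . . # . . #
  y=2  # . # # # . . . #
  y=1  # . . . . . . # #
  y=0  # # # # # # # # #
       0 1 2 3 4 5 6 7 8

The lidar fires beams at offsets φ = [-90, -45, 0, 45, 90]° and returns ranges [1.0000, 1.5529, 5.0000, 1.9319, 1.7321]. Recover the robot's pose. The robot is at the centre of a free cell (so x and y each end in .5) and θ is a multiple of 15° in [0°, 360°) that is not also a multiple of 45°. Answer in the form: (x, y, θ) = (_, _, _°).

Candidates: 38 free-cell centres × 16 headings = 608 poses. Raycast each; keep the one whose scan matches to 4 dp.
  (2.5, 6.5, 75°): beam 1 = 1.5529 ≠ 1.0000 ✗
  (2.5, 1.5, 105°): beam 1 = 1.9319 ≠ 1.0000 ✗
  (1.5, 1.5, 195°): beam 1 = 1.5529 ≠ 1.0000 ✗
  …
  (1.5, 6.5, 330°): r_1=1.0000, r_2=1.5529, r_3=5.0000, r_4=1.9319, r_5=1.7321 — all match ✓
Only this pose fits every beam.

(x, y, θ) = (1.5, 6.5, 330°)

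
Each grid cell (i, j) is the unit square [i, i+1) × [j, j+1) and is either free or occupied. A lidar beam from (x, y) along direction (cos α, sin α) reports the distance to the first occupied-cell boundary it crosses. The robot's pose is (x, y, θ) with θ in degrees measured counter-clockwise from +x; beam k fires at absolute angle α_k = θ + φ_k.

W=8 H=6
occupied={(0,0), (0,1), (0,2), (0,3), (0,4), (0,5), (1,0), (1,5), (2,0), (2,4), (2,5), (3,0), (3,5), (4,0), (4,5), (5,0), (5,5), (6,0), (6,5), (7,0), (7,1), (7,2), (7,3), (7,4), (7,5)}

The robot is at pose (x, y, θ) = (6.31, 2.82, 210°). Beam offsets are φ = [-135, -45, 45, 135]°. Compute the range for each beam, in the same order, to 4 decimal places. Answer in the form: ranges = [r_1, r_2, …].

ranges = [2.2569, 5.4973, 1.8842, 0.7143]

beam 1: φ=-135°, α=75°
  direction (0.2588, 0.9659); cell (6,2); t to first gridline: x 2.6660, y 0.1863 (then +3.8637 / +1.0353)
    (6,3) via y @ 0.1863
    (6,4) via y @ 1.2216
    (6,5) via y @ 2.2569  # hit
  → r_1 = 2.2569
beam 2: φ=-45°, α=165°
  direction (-0.9659, 0.2588); cell (6,2); t to first gridline: x 0.3209, y 0.6955 (then +1.0353 / +3.8637)
    (5,2) via x @ 0.3209
    (5,3) via y @ 0.6955
    (4,3) via x @ 1.3562
    (3,3) via x @ 2.3915
    (2,3) via x @ 3.4268
    (1,3) via x @ 4.4620
    (1,4) via y @ 4.5592
    (0,4) via x @ 5.4973  # hit
  → r_2 = 5.4973
beam 3: φ=45°, α=255°
  direction (-0.2588, -0.9659); cell (6,2); t to first gridline: x 1.1977, y 0.8489 (then +3.8637 / +1.0353)
    (6,1) via y @ 0.8489
    (5,1) via x @ 1.1977
    (5,0) via y @ 1.8842  # hit
  → r_3 = 1.8842
beam 4: φ=135°, α=345°
  direction (0.9659, -0.2588); cell (6,2); t to first gridline: x 0.7143, y 3.1682 (then +1.0353 / +3.8637)
    (7,2) via x @ 0.7143  # hit
  → r_4 = 0.7143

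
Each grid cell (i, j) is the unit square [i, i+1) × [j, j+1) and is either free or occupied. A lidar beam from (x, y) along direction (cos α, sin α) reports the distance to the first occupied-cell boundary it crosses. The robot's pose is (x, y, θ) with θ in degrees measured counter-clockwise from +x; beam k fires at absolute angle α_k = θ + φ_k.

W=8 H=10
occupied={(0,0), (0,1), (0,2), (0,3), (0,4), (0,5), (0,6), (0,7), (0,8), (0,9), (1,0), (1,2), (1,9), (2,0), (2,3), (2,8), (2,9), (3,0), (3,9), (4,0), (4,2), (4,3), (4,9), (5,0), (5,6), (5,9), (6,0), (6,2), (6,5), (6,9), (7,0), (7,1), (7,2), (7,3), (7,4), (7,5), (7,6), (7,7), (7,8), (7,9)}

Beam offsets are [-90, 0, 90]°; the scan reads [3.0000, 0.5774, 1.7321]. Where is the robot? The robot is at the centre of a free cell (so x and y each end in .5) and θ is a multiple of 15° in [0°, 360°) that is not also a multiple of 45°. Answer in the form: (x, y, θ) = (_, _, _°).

The pose lattice has 40·16 = 640 candidates. Test each by forward raycasting.
  (1.5, 1.5, 330°): beam 1 = 0.5774 ≠ 3.0000 ✗
  (4.5, 6.5, 330°): beam 3 = 2.8868 ≠ 1.7321 ✗
  (5.5, 8.5, 75°): beam 1 = 1.5529 ≠ 3.0000 ✗
  …
  (2.5, 7.5, 120°): r_1=3.0000, r_2=0.5774, r_3=1.7321 — all match ✓
Unique over the lattice → pose = (2.5, 7.5, 120°).

(x, y, θ) = (2.5, 7.5, 120°)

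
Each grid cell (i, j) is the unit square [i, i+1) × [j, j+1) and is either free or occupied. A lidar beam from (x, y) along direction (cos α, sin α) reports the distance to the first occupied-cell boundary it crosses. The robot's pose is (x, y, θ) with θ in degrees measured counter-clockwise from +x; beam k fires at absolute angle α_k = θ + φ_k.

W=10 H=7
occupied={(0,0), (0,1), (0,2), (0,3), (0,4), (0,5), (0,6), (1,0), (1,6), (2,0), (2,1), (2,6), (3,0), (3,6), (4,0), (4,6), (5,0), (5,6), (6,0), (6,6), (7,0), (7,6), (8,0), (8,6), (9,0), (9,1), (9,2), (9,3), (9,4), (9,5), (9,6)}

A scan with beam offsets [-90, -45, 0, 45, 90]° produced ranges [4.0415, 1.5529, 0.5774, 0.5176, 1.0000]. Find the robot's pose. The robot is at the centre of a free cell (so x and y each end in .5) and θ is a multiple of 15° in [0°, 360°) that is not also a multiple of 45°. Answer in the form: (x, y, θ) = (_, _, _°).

(x, y, θ) = (4.5, 1.5, 240°)

Candidates: 39 free-cell centres × 16 headings = 624 poses. Raycast each; keep the one whose scan matches to 4 dp.
  (6.5, 3.5, 150°): beam 1 = 2.8868 ≠ 4.0415 ✗
  (4.5, 2.5, 105°): beam 1 = 4.6587 ≠ 4.0415 ✗
  (3.5, 3.5, 240°): beam 1 = 2.8868 ≠ 4.0415 ✗
  (7.5, 1.5, 60°): beam 1 = 1.0000 ≠ 4.0415 ✗
  …
  (4.5, 1.5, 240°): r_1=4.0415, r_2=1.5529, r_3=0.5774, r_4=0.5176, r_5=1.0000 — all match ✓
Only this pose fits every beam.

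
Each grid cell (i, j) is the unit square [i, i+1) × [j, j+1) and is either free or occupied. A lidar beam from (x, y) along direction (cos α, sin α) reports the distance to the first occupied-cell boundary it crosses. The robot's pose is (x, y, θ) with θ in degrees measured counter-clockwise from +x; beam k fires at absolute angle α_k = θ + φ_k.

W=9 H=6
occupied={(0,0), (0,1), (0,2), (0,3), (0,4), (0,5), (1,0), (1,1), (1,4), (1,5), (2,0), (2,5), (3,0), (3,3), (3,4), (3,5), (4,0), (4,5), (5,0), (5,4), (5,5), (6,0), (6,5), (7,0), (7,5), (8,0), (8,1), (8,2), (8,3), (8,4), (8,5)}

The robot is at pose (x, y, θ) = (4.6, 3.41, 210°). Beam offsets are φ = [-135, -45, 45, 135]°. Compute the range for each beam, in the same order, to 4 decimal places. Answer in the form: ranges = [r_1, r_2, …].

ranges = [1.5455, 0.6212, 2.4950, 3.5199]

beam 1: φ=-135°, α=75°
  dir = (cos 75°, sin 75°) = (0.2588, 0.9659); from cell (4,3)
  next x-line at t=1.5455, next y-line at t=0.6108; Δt_x=3.8637, Δt_y=1.0353
    y: enter (4,4) at t=0.6108
    x: enter (5,4) at t=1.5455 ← occupied
  → r_1 = 1.5455
beam 2: φ=-45°, α=165°
  dir = (cos 165°, sin 165°) = (-0.9659, 0.2588); from cell (4,3)
  next x-line at t=0.6212, next y-line at t=2.2796; Δt_x=1.0353, Δt_y=3.8637
    x: enter (3,3) at t=0.6212 ← occupied
  → r_2 = 0.6212
beam 3: φ=45°, α=255°
  dir = (cos 255°, sin 255°) = (-0.2588, -0.9659); from cell (4,3)
  next x-line at t=2.3182, next y-line at t=0.4245; Δt_x=3.8637, Δt_y=1.0353
    y: enter (4,2) at t=0.4245
    y: enter (4,1) at t=1.4597
    x: enter (3,1) at t=2.3182
    y: enter (3,0) at t=2.4950 ← occupied
  → r_3 = 2.4950
beam 4: φ=135°, α=345°
  dir = (cos 345°, sin 345°) = (0.9659, -0.2588); from cell (4,3)
  next x-line at t=0.4141, next y-line at t=1.5841; Δt_x=1.0353, Δt_y=3.8637
    x: enter (5,3) at t=0.4141
    x: enter (6,3) at t=1.4494
    y: enter (6,2) at t=1.5841
    x: enter (7,2) at t=2.4847
    x: enter (8,2) at t=3.5199 ← occupied
  → r_4 = 3.5199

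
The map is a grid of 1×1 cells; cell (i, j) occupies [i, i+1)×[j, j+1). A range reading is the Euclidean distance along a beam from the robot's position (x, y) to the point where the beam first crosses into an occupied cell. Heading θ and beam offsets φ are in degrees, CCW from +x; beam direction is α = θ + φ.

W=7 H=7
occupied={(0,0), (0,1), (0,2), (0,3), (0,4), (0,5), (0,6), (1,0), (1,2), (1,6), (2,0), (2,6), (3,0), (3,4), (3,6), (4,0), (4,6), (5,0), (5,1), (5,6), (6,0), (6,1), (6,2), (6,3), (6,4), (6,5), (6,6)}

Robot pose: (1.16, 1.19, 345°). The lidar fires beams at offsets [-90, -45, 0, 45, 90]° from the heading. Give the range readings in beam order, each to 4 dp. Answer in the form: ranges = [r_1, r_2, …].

ranges = [0.1967, 0.2194, 0.7341, 5.5888, 0.8386]

beam 1: φ=-90°, α=255°
  dir = (cos 255°, sin 255°) = (-0.2588, -0.9659); from cell (1,1)
  next x-line at t=0.6182, next y-line at t=0.1967; Δt_x=3.8637, Δt_y=1.0353
    y: enter (1,0) at t=0.1967 ← occupied
  → r_1 = 0.1967
beam 2: φ=-45°, α=300°
  dir = (cos 300°, sin 300°) = (0.5000, -0.8660); from cell (1,1)
  next x-line at t=1.6800, next y-line at t=0.2194; Δt_x=2.0000, Δt_y=1.1547
    y: enter (1,0) at t=0.2194 ← occupied
  → r_2 = 0.2194
beam 3: φ=0°, α=345°
  dir = (cos 345°, sin 345°) = (0.9659, -0.2588); from cell (1,1)
  next x-line at t=0.8696, next y-line at t=0.7341; Δt_x=1.0353, Δt_y=3.8637
    y: enter (1,0) at t=0.7341 ← occupied
  → r_3 = 0.7341
beam 4: φ=45°, α=30°
  dir = (cos 30°, sin 30°) = (0.8660, 0.5000); from cell (1,1)
  next x-line at t=0.9699, next y-line at t=1.6200; Δt_x=1.1547, Δt_y=2.0000
    x: enter (2,1) at t=0.9699
    y: enter (2,2) at t=1.6200
    x: enter (3,2) at t=2.1246
    x: enter (4,2) at t=3.2793
    y: enter (4,3) at t=3.6200
    x: enter (5,3) at t=4.4341
    x: enter (6,3) at t=5.5888 ← occupied
  → r_4 = 5.5888
beam 5: φ=90°, α=75°
  dir = (cos 75°, sin 75°) = (0.2588, 0.9659); from cell (1,1)
  next x-line at t=3.2455, next y-line at t=0.8386; Δt_x=3.8637, Δt_y=1.0353
    y: enter (1,2) at t=0.8386 ← occupied
  → r_5 = 0.8386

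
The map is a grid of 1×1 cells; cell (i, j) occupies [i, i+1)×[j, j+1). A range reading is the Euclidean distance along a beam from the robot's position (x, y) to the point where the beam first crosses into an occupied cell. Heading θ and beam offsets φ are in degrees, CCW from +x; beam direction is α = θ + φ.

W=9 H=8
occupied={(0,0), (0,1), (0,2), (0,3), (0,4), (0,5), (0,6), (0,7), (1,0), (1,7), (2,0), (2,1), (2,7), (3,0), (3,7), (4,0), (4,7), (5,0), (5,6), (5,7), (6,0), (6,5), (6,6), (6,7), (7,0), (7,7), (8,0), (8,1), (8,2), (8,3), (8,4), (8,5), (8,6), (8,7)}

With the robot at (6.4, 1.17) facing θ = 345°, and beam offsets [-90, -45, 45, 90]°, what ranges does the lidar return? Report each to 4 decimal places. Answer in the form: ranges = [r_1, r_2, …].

beam 1: φ=-90°, α=255°
  cosα=-0.2588 sinα=-0.9659 | (6,1) | tMaxX 1.5455 tMaxY 0.1760 | tΔX 3.8637 tΔY 1.0353
    t=0.1760 [y] (6,0) — stop
  → r_1 = 0.1760
beam 2: φ=-45°, α=300°
  cosα=0.5000 sinα=-0.8660 | (6,1) | tMaxX 1.2000 tMaxY 0.1963 | tΔX 2.0000 tΔY 1.1547
    t=0.1963 [y] (6,0) — stop
  → r_2 = 0.1963
beam 3: φ=45°, α=30°
  cosα=0.8660 sinα=0.5000 | (6,1) | tMaxX 0.6928 tMaxY 1.6600 | tΔX 1.1547 tΔY 2.0000
    t=0.6928 [x] (7,1)
    t=1.6600 [y] (7,2)
    t=1.8475 [x] (8,2) — stop
  → r_3 = 1.8475
beam 4: φ=90°, α=75°
  cosα=0.2588 sinα=0.9659 | (6,1) | tMaxX 2.3182 tMaxY 0.8593 | tΔX 3.8637 tΔY 1.0353
    t=0.8593 [y] (6,2)
    t=1.8946 [y] (6,3)
    t=2.3182 [x] (7,3)
    t=2.9298 [y] (7,4)
    t=3.9651 [y] (7,5)
    t=5.0004 [y] (7,6)
    t=6.0357 [y] (7,7) — stop
  → r_4 = 6.0357

ranges = [0.1760, 0.1963, 1.8475, 6.0357]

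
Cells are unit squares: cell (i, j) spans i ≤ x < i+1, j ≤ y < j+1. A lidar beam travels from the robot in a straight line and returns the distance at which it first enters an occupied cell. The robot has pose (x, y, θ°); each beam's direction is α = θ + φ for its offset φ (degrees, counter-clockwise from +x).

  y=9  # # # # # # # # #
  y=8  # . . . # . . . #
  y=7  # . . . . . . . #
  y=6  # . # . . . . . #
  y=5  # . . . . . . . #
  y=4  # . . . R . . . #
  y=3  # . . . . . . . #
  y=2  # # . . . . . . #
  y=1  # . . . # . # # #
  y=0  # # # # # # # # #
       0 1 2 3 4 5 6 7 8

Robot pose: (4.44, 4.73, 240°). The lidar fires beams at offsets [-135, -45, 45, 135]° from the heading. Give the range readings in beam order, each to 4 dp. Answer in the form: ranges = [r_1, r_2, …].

ranges = [4.4206, 3.5614, 3.8616, 3.6856]

beam 1: φ=-135°, α=105°
  dir = (cos 105°, sin 105°) = (-0.2588, 0.9659); from cell (4,4)
  next x-line at t=1.7000, next y-line at t=0.2795; Δt_x=3.8637, Δt_y=1.0353
    y: enter (4,5) at t=0.2795
    y: enter (4,6) at t=1.3148
    x: enter (3,6) at t=1.7000
    y: enter (3,7) at t=2.3501
    y: enter (3,8) at t=3.3854
    y: enter (3,9) at t=4.4206 ← occupied
  → r_1 = 4.4206
beam 2: φ=-45°, α=195°
  dir = (cos 195°, sin 195°) = (-0.9659, -0.2588); from cell (4,4)
  next x-line at t=0.4555, next y-line at t=2.8205; Δt_x=1.0353, Δt_y=3.8637
    x: enter (3,4) at t=0.4555
    x: enter (2,4) at t=1.4908
    x: enter (1,4) at t=2.5261
    y: enter (1,3) at t=2.8205
    x: enter (0,3) at t=3.5614 ← occupied
  → r_2 = 3.5614
beam 3: φ=45°, α=285°
  dir = (cos 285°, sin 285°) = (0.2588, -0.9659); from cell (4,4)
  next x-line at t=2.1637, next y-line at t=0.7558; Δt_x=3.8637, Δt_y=1.0353
    y: enter (4,3) at t=0.7558
    y: enter (4,2) at t=1.7910
    x: enter (5,2) at t=2.1637
    y: enter (5,1) at t=2.8263
    y: enter (5,0) at t=3.8616 ← occupied
  → r_3 = 3.8616
beam 4: φ=135°, α=15°
  dir = (cos 15°, sin 15°) = (0.9659, 0.2588); from cell (4,4)
  next x-line at t=0.5798, next y-line at t=1.0432; Δt_x=1.0353, Δt_y=3.8637
    x: enter (5,4) at t=0.5798
    y: enter (5,5) at t=1.0432
    x: enter (6,5) at t=1.6150
    x: enter (7,5) at t=2.6503
    x: enter (8,5) at t=3.6856 ← occupied
  → r_4 = 3.6856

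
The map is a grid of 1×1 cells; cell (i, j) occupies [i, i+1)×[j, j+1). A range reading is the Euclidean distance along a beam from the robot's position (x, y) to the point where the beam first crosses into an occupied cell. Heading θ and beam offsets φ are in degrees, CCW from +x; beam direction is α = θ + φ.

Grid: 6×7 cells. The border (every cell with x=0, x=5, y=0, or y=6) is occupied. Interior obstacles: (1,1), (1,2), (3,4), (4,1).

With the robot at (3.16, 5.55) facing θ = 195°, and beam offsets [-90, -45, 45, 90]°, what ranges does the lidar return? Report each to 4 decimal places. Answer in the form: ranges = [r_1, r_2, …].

ranges = [0.4659, 0.9000, 2.9445, 0.5694]

beam 1: φ=-90°, α=105°
  direction (-0.2588, 0.9659); cell (3,5); t to first gridline: x 0.6182, y 0.4659 (then +3.8637 / +1.0353)
    (3,6) via y @ 0.4659  # hit
  → r_1 = 0.4659
beam 2: φ=-45°, α=150°
  direction (-0.8660, 0.5000); cell (3,5); t to first gridline: x 0.1848, y 0.9000 (then +1.1547 / +2.0000)
    (2,5) via x @ 0.1848
    (2,6) via y @ 0.9000  # hit
  → r_2 = 0.9000
beam 3: φ=45°, α=240°
  direction (-0.5000, -0.8660); cell (3,5); t to first gridline: x 0.3200, y 0.6351 (then +2.0000 / +1.1547)
    (2,5) via x @ 0.3200
    (2,4) via y @ 0.6351
    (2,3) via y @ 1.7898
    (1,3) via x @ 2.3200
    (1,2) via y @ 2.9445  # hit
  → r_3 = 2.9445
beam 4: φ=90°, α=285°
  direction (0.2588, -0.9659); cell (3,5); t to first gridline: x 3.2455, y 0.5694 (then +3.8637 / +1.0353)
    (3,4) via y @ 0.5694  # hit
  → r_4 = 0.5694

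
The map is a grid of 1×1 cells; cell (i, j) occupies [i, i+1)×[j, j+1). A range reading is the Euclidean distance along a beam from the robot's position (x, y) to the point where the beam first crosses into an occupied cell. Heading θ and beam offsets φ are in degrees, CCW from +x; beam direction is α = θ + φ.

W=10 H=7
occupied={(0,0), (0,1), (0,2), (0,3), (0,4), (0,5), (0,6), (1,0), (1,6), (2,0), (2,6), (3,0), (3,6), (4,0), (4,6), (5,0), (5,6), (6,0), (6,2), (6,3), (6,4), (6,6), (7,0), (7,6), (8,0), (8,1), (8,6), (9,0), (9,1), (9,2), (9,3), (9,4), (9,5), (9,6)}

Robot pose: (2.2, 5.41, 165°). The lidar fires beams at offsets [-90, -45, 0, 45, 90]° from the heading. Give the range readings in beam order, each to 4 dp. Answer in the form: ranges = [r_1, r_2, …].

ranges = [0.6108, 0.6813, 1.2423, 1.3856, 4.5656]

beam 1: φ=-90°, α=75°
  d=(0.2588,0.9659)  start (2,5)  tX=3.0910 tY=0.6108  stride 1/|dx|=3.8637 1/|dy|=1.0353
    cross y-line → (2,6), t=0.6108 (wall)
  → r_1 = 0.6108
beam 2: φ=-45°, α=120°
  d=(-0.5000,0.8660)  start (2,5)  tX=0.4000 tY=0.6813  stride 1/|dx|=2.0000 1/|dy|=1.1547
    cross x-line → (1,5), t=0.4000
    cross y-line → (1,6), t=0.6813 (wall)
  → r_2 = 0.6813
beam 3: φ=0°, α=165°
  d=(-0.9659,0.2588)  start (2,5)  tX=0.2071 tY=2.2796  stride 1/|dx|=1.0353 1/|dy|=3.8637
    cross x-line → (1,5), t=0.2071
    cross x-line → (0,5), t=1.2423 (wall)
  → r_3 = 1.2423
beam 4: φ=45°, α=210°
  d=(-0.8660,-0.5000)  start (2,5)  tX=0.2309 tY=0.8200  stride 1/|dx|=1.1547 1/|dy|=2.0000
    cross x-line → (1,5), t=0.2309
    cross y-line → (1,4), t=0.8200
    cross x-line → (0,4), t=1.3856 (wall)
  → r_4 = 1.3856
beam 5: φ=90°, α=255°
  d=(-0.2588,-0.9659)  start (2,5)  tX=0.7727 tY=0.4245  stride 1/|dx|=3.8637 1/|dy|=1.0353
    cross y-line → (2,4), t=0.4245
    cross x-line → (1,4), t=0.7727
    cross y-line → (1,3), t=1.4597
    cross y-line → (1,2), t=2.4950
    cross y-line → (1,1), t=3.5303
    cross y-line → (1,0), t=4.5656 (wall)
  → r_5 = 4.5656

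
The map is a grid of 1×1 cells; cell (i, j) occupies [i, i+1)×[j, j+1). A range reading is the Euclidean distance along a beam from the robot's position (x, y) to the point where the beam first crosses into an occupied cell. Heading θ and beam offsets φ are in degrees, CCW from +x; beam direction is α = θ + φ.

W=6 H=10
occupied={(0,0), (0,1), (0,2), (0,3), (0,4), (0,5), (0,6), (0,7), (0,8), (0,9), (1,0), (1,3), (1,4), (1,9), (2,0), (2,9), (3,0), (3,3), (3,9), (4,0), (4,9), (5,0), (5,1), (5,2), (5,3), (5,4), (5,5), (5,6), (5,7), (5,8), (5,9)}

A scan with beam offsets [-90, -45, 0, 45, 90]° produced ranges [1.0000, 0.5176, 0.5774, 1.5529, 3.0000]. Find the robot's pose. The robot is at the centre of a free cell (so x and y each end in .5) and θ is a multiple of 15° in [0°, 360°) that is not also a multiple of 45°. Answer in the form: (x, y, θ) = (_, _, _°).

The pose lattice has 29·16 = 464 candidates. Test each by forward raycasting.
  (2.5, 3.5, 105°): beam 1 = 0.5176 ≠ 1.0000 ✗
  (2.5, 5.5, 150°): beam 1 = 4.0415 ≠ 1.0000 ✗
  (2.5, 1.5, 240°): beam 1 = 1.7321 ≠ 1.0000 ✗
  …
  (1.5, 6.5, 210°): r_1=1.0000, r_2=0.5176, r_3=0.5774, r_4=1.5529, r_5=3.0000 — all match ✓
Unique over the lattice → pose = (1.5, 6.5, 210°).

(x, y, θ) = (1.5, 6.5, 210°)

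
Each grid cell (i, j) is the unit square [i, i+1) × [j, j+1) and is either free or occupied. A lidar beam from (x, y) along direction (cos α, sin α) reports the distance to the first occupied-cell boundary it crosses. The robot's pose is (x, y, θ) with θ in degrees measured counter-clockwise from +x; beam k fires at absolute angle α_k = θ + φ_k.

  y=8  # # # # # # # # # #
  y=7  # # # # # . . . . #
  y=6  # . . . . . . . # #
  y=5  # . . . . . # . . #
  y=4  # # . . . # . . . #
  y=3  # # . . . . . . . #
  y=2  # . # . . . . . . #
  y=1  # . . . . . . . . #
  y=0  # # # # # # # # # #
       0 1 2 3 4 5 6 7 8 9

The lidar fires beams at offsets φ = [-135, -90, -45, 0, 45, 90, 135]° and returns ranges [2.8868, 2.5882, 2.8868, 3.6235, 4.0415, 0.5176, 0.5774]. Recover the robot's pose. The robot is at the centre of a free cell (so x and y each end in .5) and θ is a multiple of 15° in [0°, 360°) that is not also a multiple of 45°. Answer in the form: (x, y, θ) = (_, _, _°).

(x, y, θ) = (5.5, 3.5, 345°)

Enumerate (i+0.5, j+0.5, θ) over the 46 free cells and 16 admissible headings. For each, cast all 7 beams and compare to the given ranges.
  (6.5, 1.5, 60°): beam 1 = 0.5176 ≠ 2.8868 ✗
  (1.5, 5.5, 240°): beam 1 = 1.5529 ≠ 2.8868 ✗
  (2.5, 1.5, 120°): beam 1 = 1.9319 ≠ 2.8868 ✗
  (8.5, 1.5, 210°): beam 1 = 1.9319 ≠ 2.8868 ✗
  …
  (5.5, 3.5, 345°): r_1=2.8868, r_2=2.5882, r_3=2.8868, r_4=3.6235, r_5=4.0415, r_6=0.5176, r_7=0.5774 — all match ✓
Only this pose fits every beam.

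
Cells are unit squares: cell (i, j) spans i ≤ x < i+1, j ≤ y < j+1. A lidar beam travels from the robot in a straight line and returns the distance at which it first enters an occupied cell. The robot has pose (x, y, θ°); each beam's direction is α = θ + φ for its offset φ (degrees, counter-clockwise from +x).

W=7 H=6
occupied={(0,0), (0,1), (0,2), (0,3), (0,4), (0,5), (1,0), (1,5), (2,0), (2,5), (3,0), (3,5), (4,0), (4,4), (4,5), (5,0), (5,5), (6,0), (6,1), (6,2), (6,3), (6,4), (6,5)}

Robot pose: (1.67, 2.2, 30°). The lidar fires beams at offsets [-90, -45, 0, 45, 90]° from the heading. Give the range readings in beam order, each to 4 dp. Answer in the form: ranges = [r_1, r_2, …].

ranges = [1.3856, 4.4827, 3.6000, 2.8988, 1.3400]

beam 1: φ=-90°, α=300°
  cosα=0.5000 sinα=-0.8660 | (1,2) | tMaxX 0.6600 tMaxY 0.2309 | tΔX 2.0000 tΔY 1.1547
    t=0.2309 [y] (1,1)
    t=0.6600 [x] (2,1)
    t=1.3856 [y] (2,0) — stop
  → r_1 = 1.3856
beam 2: φ=-45°, α=345°
  cosα=0.9659 sinα=-0.2588 | (1,2) | tMaxX 0.3416 tMaxY 0.7727 | tΔX 1.0353 tΔY 3.8637
    t=0.3416 [x] (2,2)
    t=0.7727 [y] (2,1)
    t=1.3769 [x] (3,1)
    t=2.4122 [x] (4,1)
    t=3.4475 [x] (5,1)
    t=4.4827 [x] (6,1) — stop
  → r_2 = 4.4827
beam 3: φ=0°, α=30°
  cosα=0.8660 sinα=0.5000 | (1,2) | tMaxX 0.3811 tMaxY 1.6000 | tΔX 1.1547 tΔY 2.0000
    t=0.3811 [x] (2,2)
    t=1.5358 [x] (3,2)
    t=1.6000 [y] (3,3)
    t=2.6905 [x] (4,3)
    t=3.6000 [y] (4,4) — stop
  → r_3 = 3.6000
beam 4: φ=45°, α=75°
  cosα=0.2588 sinα=0.9659 | (1,2) | tMaxX 1.2750 tMaxY 0.8282 | tΔX 3.8637 tΔY 1.0353
    t=0.8282 [y] (1,3)
    t=1.2750 [x] (2,3)
    t=1.8635 [y] (2,4)
    t=2.8988 [y] (2,5) — stop
  → r_4 = 2.8988
beam 5: φ=90°, α=120°
  cosα=-0.5000 sinα=0.8660 | (1,2) | tMaxX 1.3400 tMaxY 0.9238 | tΔX 2.0000 tΔY 1.1547
    t=0.9238 [y] (1,3)
    t=1.3400 [x] (0,3) — stop
  → r_5 = 1.3400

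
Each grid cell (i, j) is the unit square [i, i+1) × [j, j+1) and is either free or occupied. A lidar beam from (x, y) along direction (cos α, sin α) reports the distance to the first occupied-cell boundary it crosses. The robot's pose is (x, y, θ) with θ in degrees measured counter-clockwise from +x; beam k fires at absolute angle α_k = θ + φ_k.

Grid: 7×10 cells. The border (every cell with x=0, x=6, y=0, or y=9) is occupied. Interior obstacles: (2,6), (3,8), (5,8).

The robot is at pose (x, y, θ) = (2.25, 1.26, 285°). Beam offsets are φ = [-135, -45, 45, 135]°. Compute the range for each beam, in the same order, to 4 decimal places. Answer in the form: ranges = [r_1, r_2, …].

beam 1: φ=-135°, α=150°
  direction (-0.8660, 0.5000); cell (2,1); t to first gridline: x 0.2887, y 1.4800 (then +1.1547 / +2.0000)
    (1,1) via x @ 0.2887
    (0,1) via x @ 1.4434  # hit
  → r_1 = 1.4434
beam 2: φ=-45°, α=240°
  direction (-0.5000, -0.8660); cell (2,1); t to first gridline: x 0.5000, y 0.3002 (then +2.0000 / +1.1547)
    (2,0) via y @ 0.3002  # hit
  → r_2 = 0.3002
beam 3: φ=45°, α=330°
  direction (0.8660, -0.5000); cell (2,1); t to first gridline: x 0.8660, y 0.5200 (then +1.1547 / +2.0000)
    (2,0) via y @ 0.5200  # hit
  → r_3 = 0.5200
beam 4: φ=135°, α=60°
  direction (0.5000, 0.8660); cell (2,1); t to first gridline: x 1.5000, y 0.8545 (then +2.0000 / +1.1547)
    (2,2) via y @ 0.8545
    (3,2) via x @ 1.5000
    (3,3) via y @ 2.0092
    (3,4) via y @ 3.1639
    (4,4) via x @ 3.5000
    (4,5) via y @ 4.3186
    (4,6) via y @ 5.4733
    (5,6) via x @ 5.5000
    (5,7) via y @ 6.6280
    (6,7) via x @ 7.5000  # hit
  → r_4 = 7.5000

ranges = [1.4434, 0.3002, 0.5200, 7.5000]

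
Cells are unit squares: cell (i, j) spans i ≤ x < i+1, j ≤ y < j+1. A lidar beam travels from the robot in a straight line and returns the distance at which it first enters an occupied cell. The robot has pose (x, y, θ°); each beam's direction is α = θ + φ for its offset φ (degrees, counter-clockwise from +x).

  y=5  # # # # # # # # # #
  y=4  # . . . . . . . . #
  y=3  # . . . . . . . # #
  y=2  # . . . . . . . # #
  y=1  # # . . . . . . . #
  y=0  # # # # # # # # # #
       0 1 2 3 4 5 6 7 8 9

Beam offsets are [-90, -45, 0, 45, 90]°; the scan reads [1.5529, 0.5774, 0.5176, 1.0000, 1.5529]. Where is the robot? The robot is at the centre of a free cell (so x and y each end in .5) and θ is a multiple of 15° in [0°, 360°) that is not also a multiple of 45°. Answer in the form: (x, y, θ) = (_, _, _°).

(x, y, θ) = (1.5, 3.5, 195°)

Candidates: 29 free-cell centres × 16 headings = 464 poses. Raycast each; keep the one whose scan matches to 4 dp.
  (2.5, 2.5, 165°): beam 1 = 2.5882 ≠ 1.5529 ✗
  (8.5, 4.5, 330°): beam 1 = 0.5774 ≠ 1.5529 ✗
  (6.5, 1.5, 150°): beam 1 = 4.0415 ≠ 1.5529 ✗
  (1.5, 3.5, 30°): beam 1 = 2.8868 ≠ 1.5529 ✗
  (3.5, 3.5, 240°): beam 1 = 2.8868 ≠ 1.5529 ✗
  …
  (1.5, 3.5, 195°): r_1=1.5529, r_2=0.5774, r_3=0.5176, r_4=1.0000, r_5=1.5529 — all match ✓
Unique over the lattice → pose = (1.5, 3.5, 195°).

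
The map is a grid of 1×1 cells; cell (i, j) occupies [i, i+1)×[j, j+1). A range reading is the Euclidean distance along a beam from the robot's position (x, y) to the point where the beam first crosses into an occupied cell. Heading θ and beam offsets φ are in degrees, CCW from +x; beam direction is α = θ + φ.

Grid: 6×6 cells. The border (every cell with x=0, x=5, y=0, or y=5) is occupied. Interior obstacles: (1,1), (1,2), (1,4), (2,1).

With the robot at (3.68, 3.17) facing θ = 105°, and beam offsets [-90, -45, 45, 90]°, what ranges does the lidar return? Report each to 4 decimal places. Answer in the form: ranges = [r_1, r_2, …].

beam 1: φ=-90°, α=15°
  cosα=0.9659 sinα=0.2588 | (3,3) | tMaxX 0.3313 tMaxY 3.2069 | tΔX 1.0353 tΔY 3.8637
    t=0.3313 [x] (4,3)
    t=1.3666 [x] (5,3) — stop
  → r_1 = 1.3666
beam 2: φ=-45°, α=60°
  cosα=0.5000 sinα=0.8660 | (3,3) | tMaxX 0.6400 tMaxY 0.9584 | tΔX 2.0000 tΔY 1.1547
    t=0.6400 [x] (4,3)
    t=0.9584 [y] (4,4)
    t=2.1131 [y] (4,5) — stop
  → r_2 = 2.1131
beam 3: φ=45°, α=150°
  cosα=-0.8660 sinα=0.5000 | (3,3) | tMaxX 0.7852 tMaxY 1.6600 | tΔX 1.1547 tΔY 2.0000
    t=0.7852 [x] (2,3)
    t=1.6600 [y] (2,4)
    t=1.9399 [x] (1,4) — stop
  → r_3 = 1.9399
beam 4: φ=90°, α=195°
  cosα=-0.9659 sinα=-0.2588 | (3,3) | tMaxX 0.7040 tMaxY 0.6568 | tΔX 1.0353 tΔY 3.8637
    t=0.6568 [y] (3,2)
    t=0.7040 [x] (2,2)
    t=1.7393 [x] (1,2) — stop
  → r_4 = 1.7393

ranges = [1.3666, 2.1131, 1.9399, 1.7393]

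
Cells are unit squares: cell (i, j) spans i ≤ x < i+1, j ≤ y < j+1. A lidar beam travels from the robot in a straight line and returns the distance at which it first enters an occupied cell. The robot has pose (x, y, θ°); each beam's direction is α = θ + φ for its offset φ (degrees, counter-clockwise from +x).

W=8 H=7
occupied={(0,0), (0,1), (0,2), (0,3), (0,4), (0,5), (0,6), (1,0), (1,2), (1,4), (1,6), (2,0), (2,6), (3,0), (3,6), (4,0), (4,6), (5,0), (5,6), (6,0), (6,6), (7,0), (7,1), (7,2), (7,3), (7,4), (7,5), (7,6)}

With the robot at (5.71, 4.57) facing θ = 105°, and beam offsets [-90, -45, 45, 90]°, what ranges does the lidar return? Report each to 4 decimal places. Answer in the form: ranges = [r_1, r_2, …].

beam 1: φ=-90°, α=15°
  dir = (cos 15°, sin 15°) = (0.9659, 0.2588); from cell (5,4)
  next x-line at t=0.3002, next y-line at t=1.6614; Δt_x=1.0353, Δt_y=3.8637
    x: enter (6,4) at t=0.3002
    x: enter (7,4) at t=1.3355 ← occupied
  → r_1 = 1.3355
beam 2: φ=-45°, α=60°
  dir = (cos 60°, sin 60°) = (0.5000, 0.8660); from cell (5,4)
  next x-line at t=0.5800, next y-line at t=0.4965; Δt_x=2.0000, Δt_y=1.1547
    y: enter (5,5) at t=0.4965
    x: enter (6,5) at t=0.5800
    y: enter (6,6) at t=1.6512 ← occupied
  → r_2 = 1.6512
beam 3: φ=45°, α=150°
  dir = (cos 150°, sin 150°) = (-0.8660, 0.5000); from cell (5,4)
  next x-line at t=0.8198, next y-line at t=0.8600; Δt_x=1.1547, Δt_y=2.0000
    x: enter (4,4) at t=0.8198
    y: enter (4,5) at t=0.8600
    x: enter (3,5) at t=1.9745
    y: enter (3,6) at t=2.8600 ← occupied
  → r_3 = 2.8600
beam 4: φ=90°, α=195°
  dir = (cos 195°, sin 195°) = (-0.9659, -0.2588); from cell (5,4)
  next x-line at t=0.7350, next y-line at t=2.2023; Δt_x=1.0353, Δt_y=3.8637
    x: enter (4,4) at t=0.7350
    x: enter (3,4) at t=1.7703
    y: enter (3,3) at t=2.2023
    x: enter (2,3) at t=2.8056
    x: enter (1,3) at t=3.8409
    x: enter (0,3) at t=4.8762 ← occupied
  → r_4 = 4.8762

ranges = [1.3355, 1.6512, 2.8600, 4.8762]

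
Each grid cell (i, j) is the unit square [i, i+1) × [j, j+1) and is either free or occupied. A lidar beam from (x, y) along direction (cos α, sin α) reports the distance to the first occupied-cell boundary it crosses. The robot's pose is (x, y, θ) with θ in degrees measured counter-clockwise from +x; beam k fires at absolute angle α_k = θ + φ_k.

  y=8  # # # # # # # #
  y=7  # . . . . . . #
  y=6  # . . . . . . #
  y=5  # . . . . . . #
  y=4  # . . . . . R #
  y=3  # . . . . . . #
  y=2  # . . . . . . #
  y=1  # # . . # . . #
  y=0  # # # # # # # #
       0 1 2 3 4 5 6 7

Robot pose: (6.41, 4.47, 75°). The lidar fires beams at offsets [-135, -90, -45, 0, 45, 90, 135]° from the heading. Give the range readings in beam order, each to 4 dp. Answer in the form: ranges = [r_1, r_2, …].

ranges = [1.1800, 0.6108, 0.6813, 2.2796, 4.0761, 5.6008, 5.0922]

beam 1: φ=-135°, α=300°
  dir = (cos 300°, sin 300°) = (0.5000, -0.8660); from cell (6,4)
  next x-line at t=1.1800, next y-line at t=0.5427; Δt_x=2.0000, Δt_y=1.1547
    y: enter (6,3) at t=0.5427
    x: enter (7,3) at t=1.1800 ← occupied
  → r_1 = 1.1800
beam 2: φ=-90°, α=345°
  dir = (cos 345°, sin 345°) = (0.9659, -0.2588); from cell (6,4)
  next x-line at t=0.6108, next y-line at t=1.8159; Δt_x=1.0353, Δt_y=3.8637
    x: enter (7,4) at t=0.6108 ← occupied
  → r_2 = 0.6108
beam 3: φ=-45°, α=30°
  dir = (cos 30°, sin 30°) = (0.8660, 0.5000); from cell (6,4)
  next x-line at t=0.6813, next y-line at t=1.0600; Δt_x=1.1547, Δt_y=2.0000
    x: enter (7,4) at t=0.6813 ← occupied
  → r_3 = 0.6813
beam 4: φ=0°, α=75°
  dir = (cos 75°, sin 75°) = (0.2588, 0.9659); from cell (6,4)
  next x-line at t=2.2796, next y-line at t=0.5487; Δt_x=3.8637, Δt_y=1.0353
    y: enter (6,5) at t=0.5487
    y: enter (6,6) at t=1.5840
    x: enter (7,6) at t=2.2796 ← occupied
  → r_4 = 2.2796
beam 5: φ=45°, α=120°
  dir = (cos 120°, sin 120°) = (-0.5000, 0.8660); from cell (6,4)
  next x-line at t=0.8200, next y-line at t=0.6120; Δt_x=2.0000, Δt_y=1.1547
    y: enter (6,5) at t=0.6120
    x: enter (5,5) at t=0.8200
    y: enter (5,6) at t=1.7667
    x: enter (4,6) at t=2.8200
    y: enter (4,7) at t=2.9214
    y: enter (4,8) at t=4.0761 ← occupied
  → r_5 = 4.0761
beam 6: φ=90°, α=165°
  dir = (cos 165°, sin 165°) = (-0.9659, 0.2588); from cell (6,4)
  next x-line at t=0.4245, next y-line at t=2.0478; Δt_x=1.0353, Δt_y=3.8637
    x: enter (5,4) at t=0.4245
    x: enter (4,4) at t=1.4597
    y: enter (4,5) at t=2.0478
    x: enter (3,5) at t=2.4950
    x: enter (2,5) at t=3.5303
    x: enter (1,5) at t=4.5656
    x: enter (0,5) at t=5.6008 ← occupied
  → r_6 = 5.6008
beam 7: φ=135°, α=210°
  dir = (cos 210°, sin 210°) = (-0.8660, -0.5000); from cell (6,4)
  next x-line at t=0.4734, next y-line at t=0.9400; Δt_x=1.1547, Δt_y=2.0000
    x: enter (5,4) at t=0.4734
    y: enter (5,3) at t=0.9400
    x: enter (4,3) at t=1.6281
    x: enter (3,3) at t=2.7828
    y: enter (3,2) at t=2.9400
    x: enter (2,2) at t=3.9375
    y: enter (2,1) at t=4.9400
    x: enter (1,1) at t=5.0922 ← occupied
  → r_7 = 5.0922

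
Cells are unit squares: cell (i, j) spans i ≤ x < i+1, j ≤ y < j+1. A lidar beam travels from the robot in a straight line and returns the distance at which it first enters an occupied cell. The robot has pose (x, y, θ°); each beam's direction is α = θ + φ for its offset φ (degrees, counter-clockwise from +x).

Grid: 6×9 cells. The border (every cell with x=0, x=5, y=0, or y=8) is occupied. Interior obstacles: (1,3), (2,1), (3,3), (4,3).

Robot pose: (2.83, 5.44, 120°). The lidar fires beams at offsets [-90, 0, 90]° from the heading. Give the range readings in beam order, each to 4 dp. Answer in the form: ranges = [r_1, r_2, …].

beam 1: φ=-90°, α=30°
  cosα=0.8660 sinα=0.5000 | (2,5) | tMaxX 0.1963 tMaxY 1.1200 | tΔX 1.1547 tΔY 2.0000
    t=0.1963 [x] (3,5)
    t=1.1200 [y] (3,6)
    t=1.3510 [x] (4,6)
    t=2.5057 [x] (5,6) — stop
  → r_1 = 2.5057
beam 2: φ=0°, α=120°
  cosα=-0.5000 sinα=0.8660 | (2,5) | tMaxX 1.6600 tMaxY 0.6466 | tΔX 2.0000 tΔY 1.1547
    t=0.6466 [y] (2,6)
    t=1.6600 [x] (1,6)
    t=1.8013 [y] (1,7)
    t=2.9560 [y] (1,8) — stop
  → r_2 = 2.9560
beam 3: φ=90°, α=210°
  cosα=-0.8660 sinα=-0.5000 | (2,5) | tMaxX 0.9584 tMaxY 0.8800 | tΔX 1.1547 tΔY 2.0000
    t=0.8800 [y] (2,4)
    t=0.9584 [x] (1,4)
    t=2.1131 [x] (0,4) — stop
  → r_3 = 2.1131

ranges = [2.5057, 2.9560, 2.1131]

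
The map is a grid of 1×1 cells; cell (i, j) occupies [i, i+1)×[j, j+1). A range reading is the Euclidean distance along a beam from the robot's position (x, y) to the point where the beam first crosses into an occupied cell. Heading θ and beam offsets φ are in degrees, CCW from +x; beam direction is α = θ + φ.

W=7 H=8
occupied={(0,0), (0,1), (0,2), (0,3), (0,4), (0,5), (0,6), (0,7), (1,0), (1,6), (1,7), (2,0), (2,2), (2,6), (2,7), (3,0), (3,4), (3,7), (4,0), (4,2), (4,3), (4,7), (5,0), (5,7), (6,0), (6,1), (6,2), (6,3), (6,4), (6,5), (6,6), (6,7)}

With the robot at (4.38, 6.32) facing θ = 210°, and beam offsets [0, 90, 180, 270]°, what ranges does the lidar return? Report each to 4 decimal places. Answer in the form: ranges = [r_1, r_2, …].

beam 1: φ=0°, α=210°
  dir = (cos 210°, sin 210°) = (-0.8660, -0.5000); from cell (4,6)
  next x-line at t=0.4388, next y-line at t=0.6400; Δt_x=1.1547, Δt_y=2.0000
    x: enter (3,6) at t=0.4388
    y: enter (3,5) at t=0.6400
    x: enter (2,5) at t=1.5935
    y: enter (2,4) at t=2.6400
    x: enter (1,4) at t=2.7482
    x: enter (0,4) at t=3.9029 ← occupied
  → r_1 = 3.9029
beam 2: φ=90°, α=300°
  dir = (cos 300°, sin 300°) = (0.5000, -0.8660); from cell (4,6)
  next x-line at t=1.2400, next y-line at t=0.3695; Δt_x=2.0000, Δt_y=1.1547
    y: enter (4,5) at t=0.3695
    x: enter (5,5) at t=1.2400
    y: enter (5,4) at t=1.5242
    y: enter (5,3) at t=2.6789
    x: enter (6,3) at t=3.2400 ← occupied
  → r_2 = 3.2400
beam 3: φ=180°, α=30°
  dir = (cos 30°, sin 30°) = (0.8660, 0.5000); from cell (4,6)
  next x-line at t=0.7159, next y-line at t=1.3600; Δt_x=1.1547, Δt_y=2.0000
    x: enter (5,6) at t=0.7159
    y: enter (5,7) at t=1.3600 ← occupied
  → r_3 = 1.3600
beam 4: φ=270°, α=120°
  dir = (cos 120°, sin 120°) = (-0.5000, 0.8660); from cell (4,6)
  next x-line at t=0.7600, next y-line at t=0.7852; Δt_x=2.0000, Δt_y=1.1547
    x: enter (3,6) at t=0.7600
    y: enter (3,7) at t=0.7852 ← occupied
  → r_4 = 0.7852

ranges = [3.9029, 3.2400, 1.3600, 0.7852]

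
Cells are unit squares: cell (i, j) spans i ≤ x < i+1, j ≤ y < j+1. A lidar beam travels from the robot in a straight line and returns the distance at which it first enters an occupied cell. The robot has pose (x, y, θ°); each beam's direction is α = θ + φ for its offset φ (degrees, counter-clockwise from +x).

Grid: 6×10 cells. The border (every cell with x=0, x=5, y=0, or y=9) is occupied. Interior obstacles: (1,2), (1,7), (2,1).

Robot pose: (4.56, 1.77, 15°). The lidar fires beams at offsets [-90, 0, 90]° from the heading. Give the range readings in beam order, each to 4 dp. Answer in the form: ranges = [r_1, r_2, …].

ranges = [0.7972, 0.4555, 7.4850]

beam 1: φ=-90°, α=285°
  dir = (cos 285°, sin 285°) = (0.2588, -0.9659); from cell (4,1)
  next x-line at t=1.7000, next y-line at t=0.7972; Δt_x=3.8637, Δt_y=1.0353
    y: enter (4,0) at t=0.7972 ← occupied
  → r_1 = 0.7972
beam 2: φ=0°, α=15°
  dir = (cos 15°, sin 15°) = (0.9659, 0.2588); from cell (4,1)
  next x-line at t=0.4555, next y-line at t=0.8887; Δt_x=1.0353, Δt_y=3.8637
    x: enter (5,1) at t=0.4555 ← occupied
  → r_2 = 0.4555
beam 3: φ=90°, α=105°
  dir = (cos 105°, sin 105°) = (-0.2588, 0.9659); from cell (4,1)
  next x-line at t=2.1637, next y-line at t=0.2381; Δt_x=3.8637, Δt_y=1.0353
    y: enter (4,2) at t=0.2381
    y: enter (4,3) at t=1.2734
    x: enter (3,3) at t=2.1637
    y: enter (3,4) at t=2.3087
    y: enter (3,5) at t=3.3439
    y: enter (3,6) at t=4.3792
    y: enter (3,7) at t=5.4145
    x: enter (2,7) at t=6.0274
    y: enter (2,8) at t=6.4498
    y: enter (2,9) at t=7.4850 ← occupied
  → r_3 = 7.4850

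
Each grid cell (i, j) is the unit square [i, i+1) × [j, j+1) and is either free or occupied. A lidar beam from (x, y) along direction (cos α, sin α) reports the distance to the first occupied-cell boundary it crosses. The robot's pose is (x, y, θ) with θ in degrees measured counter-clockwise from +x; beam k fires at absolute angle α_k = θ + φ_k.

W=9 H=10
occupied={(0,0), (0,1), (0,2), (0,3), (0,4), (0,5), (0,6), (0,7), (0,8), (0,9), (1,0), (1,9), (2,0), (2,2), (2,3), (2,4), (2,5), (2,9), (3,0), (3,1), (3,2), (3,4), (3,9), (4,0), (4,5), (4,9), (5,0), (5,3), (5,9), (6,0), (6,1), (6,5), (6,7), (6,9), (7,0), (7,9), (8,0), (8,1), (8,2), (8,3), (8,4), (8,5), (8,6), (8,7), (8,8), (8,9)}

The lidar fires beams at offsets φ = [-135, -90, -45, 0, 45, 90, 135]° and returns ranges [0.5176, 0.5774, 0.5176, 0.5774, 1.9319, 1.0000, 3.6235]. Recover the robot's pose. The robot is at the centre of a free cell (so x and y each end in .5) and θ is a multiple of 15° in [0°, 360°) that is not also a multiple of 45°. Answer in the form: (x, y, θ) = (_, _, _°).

(x, y, θ) = (4.5, 4.5, 210°)

Enumerate (i+0.5, j+0.5, θ) over the 44 free cells and 16 admissible headings. For each, cast all 7 beams and compare to the given ranges.
  (4.5, 6.5, 165°): beam 1 = 1.7321 ≠ 0.5176 ✗
  (2.5, 1.5, 105°): beam 1 = 0.5774 ≠ 0.5176 ✗
  (7.5, 4.5, 240°): beam 1 = 2.5882 ≠ 0.5176 ✗
  …
  (4.5, 4.5, 210°): r_1=0.5176, r_2=0.5774, r_3=0.5176, r_4=0.5774, r_5=1.9319, r_6=1.0000, r_7=3.6235 — all match ✓
No second candidate reproduces the full scan.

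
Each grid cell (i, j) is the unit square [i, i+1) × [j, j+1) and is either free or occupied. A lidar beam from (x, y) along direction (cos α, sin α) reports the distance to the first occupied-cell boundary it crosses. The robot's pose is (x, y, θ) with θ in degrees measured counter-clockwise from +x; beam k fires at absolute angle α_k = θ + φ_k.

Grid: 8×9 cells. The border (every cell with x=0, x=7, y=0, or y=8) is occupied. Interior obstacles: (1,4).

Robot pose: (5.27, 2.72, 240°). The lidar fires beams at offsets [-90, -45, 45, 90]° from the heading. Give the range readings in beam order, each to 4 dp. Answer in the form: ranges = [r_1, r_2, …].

beam 1: φ=-90°, α=150°
  d=(-0.8660,0.5000)  start (5,2)  tX=0.3118 tY=0.5600  stride 1/|dx|=1.1547 1/|dy|=2.0000
    cross x-line → (4,2), t=0.3118
    cross y-line → (4,3), t=0.5600
    cross x-line → (3,3), t=1.4665
    cross y-line → (3,4), t=2.5600
    cross x-line → (2,4), t=2.6212
    cross x-line → (1,4), t=3.7759 (wall)
  → r_1 = 3.7759
beam 2: φ=-45°, α=195°
  d=(-0.9659,-0.2588)  start (5,2)  tX=0.2795 tY=2.7819  stride 1/|dx|=1.0353 1/|dy|=3.8637
    cross x-line → (4,2), t=0.2795
    cross x-line → (3,2), t=1.3148
    cross x-line → (2,2), t=2.3501
    cross y-line → (2,1), t=2.7819
    cross x-line → (1,1), t=3.3854
    cross x-line → (0,1), t=4.4206 (wall)
  → r_2 = 4.4206
beam 3: φ=45°, α=285°
  d=(0.2588,-0.9659)  start (5,2)  tX=2.8205 tY=0.7454  stride 1/|dx|=3.8637 1/|dy|=1.0353
    cross y-line → (5,1), t=0.7454
    cross y-line → (5,0), t=1.7807 (wall)
  → r_3 = 1.7807
beam 4: φ=90°, α=330°
  d=(0.8660,-0.5000)  start (5,2)  tX=0.8429 tY=1.4400  stride 1/|dx|=1.1547 1/|dy|=2.0000
    cross x-line → (6,2), t=0.8429
    cross y-line → (6,1), t=1.4400
    cross x-line → (7,1), t=1.9976 (wall)
  → r_4 = 1.9976

ranges = [3.7759, 4.4206, 1.7807, 1.9976]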